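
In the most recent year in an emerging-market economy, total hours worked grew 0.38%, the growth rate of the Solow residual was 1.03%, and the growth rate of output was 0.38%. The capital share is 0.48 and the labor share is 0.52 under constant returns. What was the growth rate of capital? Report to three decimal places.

-1.766%

Labor's share = 1 − 0.48 = 0.52.
gY = gA + 0.52×0.38 + 0.48×g.
0.48×g = 0.38 − 1.03 − 0.1976 = -0.8476.
g = -0.8476 / 0.48 = -1.76583%.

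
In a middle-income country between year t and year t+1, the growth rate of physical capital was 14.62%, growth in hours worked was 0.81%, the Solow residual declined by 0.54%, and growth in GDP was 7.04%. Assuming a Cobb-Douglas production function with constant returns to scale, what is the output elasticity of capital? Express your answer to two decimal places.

The output elasticity of capital is 0.49.

gY = gA + α·gK + (1−α)·gL, so gY − gA − gL = α(gK − gL).
7.04 + 0.54 − 0.81 = α × (14.62 − 0.81).
6.77 = 13.81 α, so α = 0.4902.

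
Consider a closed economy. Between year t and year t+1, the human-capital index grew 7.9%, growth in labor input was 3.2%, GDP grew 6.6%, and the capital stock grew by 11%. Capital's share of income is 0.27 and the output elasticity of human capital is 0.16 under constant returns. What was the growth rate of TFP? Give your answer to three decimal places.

0.542%

Labor's share = 1 − 0.27 − 0.16 = 0.57.
The capital stock: 0.27 × 11 = 2.97 pp.
The human-capital index: 0.16 × 7.9 = 1.264 pp.
Labor input: 0.57 × 3.2 = 1.824 pp.
TFP growth = 6.6 − 6.058 = 0.542%.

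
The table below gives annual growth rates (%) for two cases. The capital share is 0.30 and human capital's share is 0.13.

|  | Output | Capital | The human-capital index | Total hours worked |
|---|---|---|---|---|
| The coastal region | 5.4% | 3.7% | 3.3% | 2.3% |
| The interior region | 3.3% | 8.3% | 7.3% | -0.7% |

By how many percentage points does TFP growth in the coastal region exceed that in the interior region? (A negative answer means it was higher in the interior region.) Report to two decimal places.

2.29 percentage points

Labor's share = 1 − 0.3 − 0.13 = 0.57.
The coastal region: TFP = 5.4 − 1.11 − 0.429 − 1.311 = 2.55%.
The interior region: TFP = 3.3 − 2.49 − 0.949 + 0.399 = 0.26%.
Difference = 2.55 − (0.26) = 2.29 pp.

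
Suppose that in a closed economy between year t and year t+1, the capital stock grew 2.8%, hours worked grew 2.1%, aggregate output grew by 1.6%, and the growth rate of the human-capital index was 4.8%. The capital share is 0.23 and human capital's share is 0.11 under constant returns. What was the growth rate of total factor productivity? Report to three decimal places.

Labor's share = 1 − 0.23 − 0.11 = 0.66.
The capital stock: 0.23 × 2.8 = 0.644 pp.
The human-capital index: 0.11 × 4.8 = 0.528 pp.
Hours worked: 0.66 × 2.1 = 1.386 pp.
TFP growth = 1.6 − 2.558 = -0.958%.

-0.958%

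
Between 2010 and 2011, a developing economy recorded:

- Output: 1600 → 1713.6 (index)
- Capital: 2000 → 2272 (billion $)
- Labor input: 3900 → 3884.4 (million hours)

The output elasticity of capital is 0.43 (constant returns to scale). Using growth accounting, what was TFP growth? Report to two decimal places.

1.48%

Output growth = (1713.6 − 1600) / 1600 = 7.1%.
Capital growth = (2272 − 2000) / 2000 = 13.6%.
Labor input growth = (3884.4 − 3900) / 3900 = -0.4%.
Labor's share = 1 − 0.43 = 0.57.
Capital: 0.43 × 13.6 = 5.848 pp.
Labor input: 0.57 × (-0.4) = -0.228 pp.
TFP growth = 7.1 − 5.62 = 1.48%.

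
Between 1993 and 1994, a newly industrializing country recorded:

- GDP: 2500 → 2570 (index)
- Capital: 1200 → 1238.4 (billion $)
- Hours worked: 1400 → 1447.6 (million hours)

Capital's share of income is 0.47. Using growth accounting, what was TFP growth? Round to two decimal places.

-0.51%

GDP growth = (2570 − 2500) / 2500 = 2.8%.
Capital growth = (1238.4 − 1200) / 1200 = 3.2%.
Hours worked growth = (1447.6 − 1400) / 1400 = 3.4%.
Labor's share = 1 − 0.47 = 0.53.
Capital: 0.47 × 3.2 = 1.504 pp.
Hours worked: 0.53 × 3.4 = 1.802 pp.
TFP growth = 2.8 − 3.306 = -0.506%.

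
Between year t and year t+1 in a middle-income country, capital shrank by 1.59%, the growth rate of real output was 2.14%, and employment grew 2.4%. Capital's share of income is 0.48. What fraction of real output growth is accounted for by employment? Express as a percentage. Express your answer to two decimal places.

Employment accounted for 58.32% of growth.

Labor's share = 1 − 0.48 = 0.52.
Employment contributed 0.52 × 2.4 = 1.248 pp.
Share of growth = 1.248 / 2.14 × 100 = 58.3178%.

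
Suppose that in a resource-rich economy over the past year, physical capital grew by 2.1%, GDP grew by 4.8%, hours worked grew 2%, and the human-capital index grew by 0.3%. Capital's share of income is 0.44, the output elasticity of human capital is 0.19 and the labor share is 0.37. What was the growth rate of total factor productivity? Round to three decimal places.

Labor's share = 1 − 0.44 − 0.19 = 0.37.
Physical capital: 0.44 × 2.1 = 0.924 pp.
The human-capital index: 0.19 × 0.3 = 0.057 pp.
Hours worked: 0.37 × 2 = 0.74 pp.
TFP growth = 4.8 − 1.721 = 3.079%.

Total factor productivity growth was 3.079%.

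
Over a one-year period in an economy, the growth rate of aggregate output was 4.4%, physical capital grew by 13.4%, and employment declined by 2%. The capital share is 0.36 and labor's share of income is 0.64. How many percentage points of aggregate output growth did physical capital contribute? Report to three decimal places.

4.824

Contribution = share × growth = 0.36 × 13.4 = 4.824 pp.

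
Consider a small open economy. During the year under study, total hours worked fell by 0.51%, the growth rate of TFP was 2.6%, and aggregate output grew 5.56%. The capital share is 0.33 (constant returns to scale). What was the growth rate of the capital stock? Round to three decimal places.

Labor's share = 1 − 0.33 = 0.67.
gY = gA + 0.67×(-0.51) + 0.33×g.
0.33×g = 5.56 − 2.6 + 0.3417 = 3.3017.
g = 3.3017 / 0.33 = 10.00515%.

10.005%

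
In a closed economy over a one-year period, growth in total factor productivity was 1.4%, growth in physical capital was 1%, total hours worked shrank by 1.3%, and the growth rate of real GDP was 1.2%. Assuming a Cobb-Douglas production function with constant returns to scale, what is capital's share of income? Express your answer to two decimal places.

gY = gA + α·gK + (1−α)·gL, so gY − gA − gL = α(gK − gL).
1.2 − 1.4 + 1.3 = α × (1 − (-1.3)).
1.1 = 2.3 α, so α = 0.4783.

0.48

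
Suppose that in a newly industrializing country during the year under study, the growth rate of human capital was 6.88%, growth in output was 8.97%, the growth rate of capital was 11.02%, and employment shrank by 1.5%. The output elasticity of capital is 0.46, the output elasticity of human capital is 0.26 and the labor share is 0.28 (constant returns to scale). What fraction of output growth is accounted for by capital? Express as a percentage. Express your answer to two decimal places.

Capital contributed 0.46 × 11.02 = 5.0692 pp.
Share of growth = 5.0692 / 8.97 × 100 = 56.5128%.

Capital accounted for 56.51% of growth.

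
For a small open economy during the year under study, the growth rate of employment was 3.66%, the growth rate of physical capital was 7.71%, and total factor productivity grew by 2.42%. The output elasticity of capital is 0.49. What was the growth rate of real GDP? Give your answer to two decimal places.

8.06%

Labor's share = 1 − 0.49 = 0.51.
Physical capital: 0.49 × 7.71 = 3.7779 pp.
Employment: 0.51 × 3.66 = 1.8666 pp.
Output growth = 2.42 + 5.6445 = 8.0645%.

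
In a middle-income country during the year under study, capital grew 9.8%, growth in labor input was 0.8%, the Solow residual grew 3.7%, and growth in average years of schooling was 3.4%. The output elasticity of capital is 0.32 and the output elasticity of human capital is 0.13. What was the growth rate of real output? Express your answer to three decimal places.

Labor's share = 1 − 0.32 − 0.13 = 0.55.
Capital: 0.32 × 9.8 = 3.136 pp.
Average years of schooling: 0.13 × 3.4 = 0.442 pp.
Labor input: 0.55 × 0.8 = 0.44 pp.
Output growth = 3.7 + 4.018 = 7.718%.

7.718%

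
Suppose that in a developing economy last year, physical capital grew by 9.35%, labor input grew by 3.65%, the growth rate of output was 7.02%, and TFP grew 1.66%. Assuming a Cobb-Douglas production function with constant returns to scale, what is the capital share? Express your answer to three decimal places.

α = 0.300

gY = gA + α·gK + (1−α)·gL, so gY − gA − gL = α(gK − gL).
7.02 − 1.66 − 3.65 = α × (9.35 − 3.65).
1.71 = 5.7 α, so α = 0.3.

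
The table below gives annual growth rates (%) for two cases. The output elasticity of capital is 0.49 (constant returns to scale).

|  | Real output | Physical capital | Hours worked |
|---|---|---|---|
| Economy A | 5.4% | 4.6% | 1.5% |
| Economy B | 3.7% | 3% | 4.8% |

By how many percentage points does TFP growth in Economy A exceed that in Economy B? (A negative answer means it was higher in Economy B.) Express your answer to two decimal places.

2.60 percentage points

Labor's share = 1 − 0.49 = 0.51.
Economy A: TFP = 5.4 − 2.254 − 0.765 = 2.381%.
Economy B: TFP = 3.7 − 1.47 − 2.448 = -0.218%.
Difference = 2.381 − (-0.218) = 2.599 pp.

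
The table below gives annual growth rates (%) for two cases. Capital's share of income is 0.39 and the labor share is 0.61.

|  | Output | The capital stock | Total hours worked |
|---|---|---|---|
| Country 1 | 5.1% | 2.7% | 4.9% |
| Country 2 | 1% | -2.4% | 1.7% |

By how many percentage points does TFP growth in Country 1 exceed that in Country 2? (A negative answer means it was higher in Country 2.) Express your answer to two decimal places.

Labor's share = 1 − 0.39 = 0.61.
Country 1: TFP = 5.1 − 1.053 − 2.989 = 1.058%.
Country 2: TFP = 1 + 0.936 − 1.037 = 0.899%.
Difference = 1.058 − (0.899) = 0.159 pp.

0.16 percentage points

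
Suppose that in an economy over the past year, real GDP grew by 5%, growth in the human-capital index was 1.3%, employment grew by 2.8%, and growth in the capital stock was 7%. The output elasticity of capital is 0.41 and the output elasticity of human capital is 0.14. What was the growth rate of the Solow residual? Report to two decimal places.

0.69%

Labor's share = 1 − 0.41 − 0.14 = 0.45.
The capital stock: 0.41 × 7 = 2.87 pp.
The human-capital index: 0.14 × 1.3 = 0.182 pp.
Employment: 0.45 × 2.8 = 1.26 pp.
TFP growth = 5 − 4.312 = 0.688%.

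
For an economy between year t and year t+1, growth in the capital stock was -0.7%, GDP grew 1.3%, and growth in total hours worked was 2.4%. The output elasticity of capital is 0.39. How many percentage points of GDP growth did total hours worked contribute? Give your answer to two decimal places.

Labor's share = 1 − 0.39 = 0.61.
Contribution = share × growth = 0.61 × 2.4 = 1.464 pp.

1.46 percentage points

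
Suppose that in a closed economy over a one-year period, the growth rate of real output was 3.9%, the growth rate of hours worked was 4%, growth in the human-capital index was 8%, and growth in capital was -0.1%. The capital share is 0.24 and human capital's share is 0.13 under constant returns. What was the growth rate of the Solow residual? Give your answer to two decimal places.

Labor's share = 1 − 0.24 − 0.13 = 0.63.
Capital: 0.24 × (-0.1) = -0.024 pp.
The human-capital index: 0.13 × 8 = 1.04 pp.
Hours worked: 0.63 × 4 = 2.52 pp.
TFP growth = 3.9 − 3.536 = 0.364%.

0.36%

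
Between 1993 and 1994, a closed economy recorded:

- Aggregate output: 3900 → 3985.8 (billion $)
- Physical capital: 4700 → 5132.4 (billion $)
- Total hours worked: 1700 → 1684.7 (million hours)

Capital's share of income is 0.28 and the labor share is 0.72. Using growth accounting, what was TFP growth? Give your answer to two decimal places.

TFP growth was 0.27%.

Aggregate output growth = (3985.8 − 3900) / 3900 = 2.2%.
Physical capital growth = (5132.4 − 4700) / 4700 = 9.2%.
Total hours worked growth = (1684.7 − 1700) / 1700 = -0.9%.
Labor's share = 1 − 0.28 = 0.72.
Physical capital: 0.28 × 9.2 = 2.576 pp.
Total hours worked: 0.72 × (-0.9) = -0.648 pp.
TFP growth = 2.2 − 1.928 = 0.272%.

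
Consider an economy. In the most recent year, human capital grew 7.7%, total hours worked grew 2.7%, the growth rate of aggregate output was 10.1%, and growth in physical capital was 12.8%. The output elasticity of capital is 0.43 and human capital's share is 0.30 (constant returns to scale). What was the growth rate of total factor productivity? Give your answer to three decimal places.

1.557%

Labor's share = 1 − 0.43 − 0.3 = 0.27.
Physical capital: 0.43 × 12.8 = 5.504 pp.
Human capital: 0.3 × 7.7 = 2.31 pp.
Total hours worked: 0.27 × 2.7 = 0.729 pp.
TFP growth = 10.1 − 8.543 = 1.557%.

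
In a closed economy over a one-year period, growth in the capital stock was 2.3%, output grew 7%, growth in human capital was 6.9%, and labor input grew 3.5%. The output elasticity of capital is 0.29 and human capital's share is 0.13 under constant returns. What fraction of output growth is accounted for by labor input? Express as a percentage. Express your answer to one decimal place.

Labor input accounted for 29.0% of growth.

Labor's share = 1 − 0.29 − 0.13 = 0.58.
Labor input contributed 0.58 × 3.5 = 2.03 pp.
Share of growth = 2.03 / 7 × 100 = 29%.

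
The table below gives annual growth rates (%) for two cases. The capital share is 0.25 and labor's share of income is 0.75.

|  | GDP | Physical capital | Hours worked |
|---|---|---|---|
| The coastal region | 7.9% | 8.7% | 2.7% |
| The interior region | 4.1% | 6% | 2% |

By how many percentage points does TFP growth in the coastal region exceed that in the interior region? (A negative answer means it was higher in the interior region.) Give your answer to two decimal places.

Labor's share = 1 − 0.25 = 0.75.
The coastal region: TFP = 7.9 − 2.175 − 2.025 = 3.7%.
The interior region: TFP = 4.1 − 1.5 − 1.5 = 1.1%.
Difference = 3.7 − (1.1) = 2.6 pp.

2.60 percentage points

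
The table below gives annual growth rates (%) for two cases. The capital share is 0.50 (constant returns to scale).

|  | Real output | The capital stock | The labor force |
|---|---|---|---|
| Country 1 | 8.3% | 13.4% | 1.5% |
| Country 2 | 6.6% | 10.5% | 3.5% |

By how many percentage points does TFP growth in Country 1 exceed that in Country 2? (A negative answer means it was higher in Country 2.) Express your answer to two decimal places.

Labor's share = 1 − 0.5 = 0.5.
Country 1: TFP = 8.3 − 6.7 − 0.75 = 0.85%.
Country 2: TFP = 6.6 − 5.25 − 1.75 = -0.4%.
Difference = 0.85 − (-0.4) = 1.25 pp.

1.25 percentage points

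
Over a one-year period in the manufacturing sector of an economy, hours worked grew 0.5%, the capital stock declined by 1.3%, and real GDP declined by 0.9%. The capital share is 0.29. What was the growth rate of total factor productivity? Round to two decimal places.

-0.88%

Labor's share = 1 − 0.29 = 0.71.
The capital stock: 0.29 × (-1.3) = -0.377 pp.
Hours worked: 0.71 × 0.5 = 0.355 pp.
TFP growth = -0.9 + 0.022 = -0.878%.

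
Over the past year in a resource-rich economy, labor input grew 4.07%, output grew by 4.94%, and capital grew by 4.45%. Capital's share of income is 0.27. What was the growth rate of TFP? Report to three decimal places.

TFP growth was 0.767%.

Labor's share = 1 − 0.27 = 0.73.
Capital: 0.27 × 4.45 = 1.2015 pp.
Labor input: 0.73 × 4.07 = 2.9711 pp.
TFP growth = 4.94 − 4.1726 = 0.7674%.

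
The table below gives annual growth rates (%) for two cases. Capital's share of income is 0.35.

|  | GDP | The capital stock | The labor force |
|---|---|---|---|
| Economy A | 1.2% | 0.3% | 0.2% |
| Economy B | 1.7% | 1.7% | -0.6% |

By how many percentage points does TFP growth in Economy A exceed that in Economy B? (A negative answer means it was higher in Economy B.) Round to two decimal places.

-0.53 percentage points

Labor's share = 1 − 0.35 = 0.65.
Economy A: TFP = 1.2 − 0.105 − 0.13 = 0.965%.
Economy B: TFP = 1.7 − 0.595 + 0.39 = 1.495%.
Difference = 0.965 − (1.495) = -0.53 pp.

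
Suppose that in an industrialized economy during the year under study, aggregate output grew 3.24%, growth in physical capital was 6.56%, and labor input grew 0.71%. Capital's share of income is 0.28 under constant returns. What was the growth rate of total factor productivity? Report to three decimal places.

0.892%

Labor's share = 1 − 0.28 = 0.72.
Physical capital: 0.28 × 6.56 = 1.8368 pp.
Labor input: 0.72 × 0.71 = 0.5112 pp.
TFP growth = 3.24 − 2.348 = 0.892%.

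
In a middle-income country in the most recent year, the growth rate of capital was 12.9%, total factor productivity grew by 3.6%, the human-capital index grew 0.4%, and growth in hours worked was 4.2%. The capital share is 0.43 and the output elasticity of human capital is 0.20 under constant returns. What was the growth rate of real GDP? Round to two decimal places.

Labor's share = 1 − 0.43 − 0.2 = 0.37.
Capital: 0.43 × 12.9 = 5.547 pp.
The human-capital index: 0.2 × 0.4 = 0.08 pp.
Hours worked: 0.37 × 4.2 = 1.554 pp.
Output growth = 3.6 + 7.181 = 10.781%.

10.78%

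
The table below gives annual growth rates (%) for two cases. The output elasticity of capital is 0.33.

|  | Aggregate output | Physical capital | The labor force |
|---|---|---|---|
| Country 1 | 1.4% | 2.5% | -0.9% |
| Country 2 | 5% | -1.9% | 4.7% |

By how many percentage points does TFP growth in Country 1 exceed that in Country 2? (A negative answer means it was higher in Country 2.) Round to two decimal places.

Labor's share = 1 − 0.33 = 0.67.
Country 1: TFP = 1.4 − 0.825 + 0.603 = 1.178%.
Country 2: TFP = 5 + 0.627 − 3.149 = 2.478%.
Difference = 1.178 − (2.478) = -1.3 pp.

-1.30 percentage points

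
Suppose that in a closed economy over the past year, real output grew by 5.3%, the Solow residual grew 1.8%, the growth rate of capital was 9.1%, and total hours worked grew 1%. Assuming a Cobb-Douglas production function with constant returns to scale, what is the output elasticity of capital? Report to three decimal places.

The output elasticity of capital is 0.309.

gY = gA + α·gK + (1−α)·gL, so gY − gA − gL = α(gK − gL).
5.3 − 1.8 − 1 = α × (9.1 − 1).
2.5 = 8.1 α, so α = 0.30864.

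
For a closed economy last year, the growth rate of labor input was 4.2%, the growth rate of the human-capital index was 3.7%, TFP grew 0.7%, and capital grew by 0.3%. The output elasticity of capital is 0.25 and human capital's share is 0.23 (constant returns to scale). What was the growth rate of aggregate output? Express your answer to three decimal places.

3.810%

Labor's share = 1 − 0.25 − 0.23 = 0.52.
Capital: 0.25 × 0.3 = 0.075 pp.
The human-capital index: 0.23 × 3.7 = 0.851 pp.
Labor input: 0.52 × 4.2 = 2.184 pp.
Output growth = 0.7 + 3.11 = 3.81%.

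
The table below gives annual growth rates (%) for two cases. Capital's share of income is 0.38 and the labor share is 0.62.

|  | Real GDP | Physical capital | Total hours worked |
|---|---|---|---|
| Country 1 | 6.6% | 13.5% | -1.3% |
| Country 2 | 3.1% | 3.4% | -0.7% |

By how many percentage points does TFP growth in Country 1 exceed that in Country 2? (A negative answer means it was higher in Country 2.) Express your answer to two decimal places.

0.03 percentage points

Labor's share = 1 − 0.38 = 0.62.
Country 1: TFP = 6.6 − 5.13 + 0.806 = 2.276%.
Country 2: TFP = 3.1 − 1.292 + 0.434 = 2.242%.
Difference = 2.276 − (2.242) = 0.034 pp.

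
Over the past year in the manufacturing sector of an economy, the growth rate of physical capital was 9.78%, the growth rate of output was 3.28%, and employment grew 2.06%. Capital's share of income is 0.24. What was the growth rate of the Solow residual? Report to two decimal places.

-0.63%

Labor's share = 1 − 0.24 = 0.76.
Physical capital: 0.24 × 9.78 = 2.3472 pp.
Employment: 0.76 × 2.06 = 1.5656 pp.
TFP growth = 3.28 − 3.9128 = -0.6328%.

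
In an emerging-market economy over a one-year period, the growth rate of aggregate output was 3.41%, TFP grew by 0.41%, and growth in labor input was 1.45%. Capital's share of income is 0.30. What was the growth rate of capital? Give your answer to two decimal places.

6.62%

Labor's share = 1 − 0.3 = 0.7.
gY = gA + 0.7×1.45 + 0.3×g.
0.3×g = 3.41 − 0.41 − 1.015 = 1.985.
g = 1.985 / 0.3 = 6.6167%.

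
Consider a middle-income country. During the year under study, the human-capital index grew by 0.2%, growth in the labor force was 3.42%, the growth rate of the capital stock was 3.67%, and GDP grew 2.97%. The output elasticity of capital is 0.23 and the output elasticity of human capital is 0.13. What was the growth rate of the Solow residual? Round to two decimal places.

Labor's share = 1 − 0.23 − 0.13 = 0.64.
The capital stock: 0.23 × 3.67 = 0.8441 pp.
The human-capital index: 0.13 × 0.2 = 0.026 pp.
The labor force: 0.64 × 3.42 = 2.1888 pp.
TFP growth = 2.97 − 3.0589 = -0.0889%.

-0.09%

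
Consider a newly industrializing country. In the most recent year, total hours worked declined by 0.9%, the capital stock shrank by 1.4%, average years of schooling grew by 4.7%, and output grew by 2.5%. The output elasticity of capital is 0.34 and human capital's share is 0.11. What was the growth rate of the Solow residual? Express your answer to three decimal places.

The Solow residual grew 2.954%.

Labor's share = 1 − 0.34 − 0.11 = 0.55.
The capital stock: 0.34 × (-1.4) = -0.476 pp.
Average years of schooling: 0.11 × 4.7 = 0.517 pp.
Total hours worked: 0.55 × (-0.9) = -0.495 pp.
TFP growth = 2.5 + 0.454 = 2.954%.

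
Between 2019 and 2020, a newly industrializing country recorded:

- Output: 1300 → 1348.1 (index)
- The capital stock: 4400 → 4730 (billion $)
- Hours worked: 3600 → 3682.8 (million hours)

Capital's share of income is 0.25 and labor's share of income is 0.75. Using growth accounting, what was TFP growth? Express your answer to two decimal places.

Output growth = (1348.1 − 1300) / 1300 = 3.7%.
The capital stock growth = (4730 − 4400) / 4400 = 7.5%.
Hours worked growth = (3682.8 − 3600) / 3600 = 2.3%.
Labor's share = 1 − 0.25 = 0.75.
The capital stock: 0.25 × 7.5 = 1.875 pp.
Hours worked: 0.75 × 2.3 = 1.725 pp.
TFP growth = 3.7 − 3.6 = 0.1%.

0.10%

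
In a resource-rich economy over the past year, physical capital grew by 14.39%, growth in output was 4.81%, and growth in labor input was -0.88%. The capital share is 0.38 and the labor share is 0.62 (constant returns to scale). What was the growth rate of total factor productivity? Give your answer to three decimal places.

-0.113%

Labor's share = 1 − 0.38 = 0.62.
Physical capital: 0.38 × 14.39 = 5.4682 pp.
Labor input: 0.62 × (-0.88) = -0.5456 pp.
TFP growth = 4.81 − 4.9226 = -0.1126%.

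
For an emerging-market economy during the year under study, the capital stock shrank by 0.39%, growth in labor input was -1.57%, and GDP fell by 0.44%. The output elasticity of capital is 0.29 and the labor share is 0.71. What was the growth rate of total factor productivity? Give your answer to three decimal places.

Labor's share = 1 − 0.29 = 0.71.
The capital stock: 0.29 × (-0.39) = -0.1131 pp.
Labor input: 0.71 × (-1.57) = -1.1147 pp.
TFP growth = -0.44 + 1.2278 = 0.7878%.

Total factor productivity grew 0.788%.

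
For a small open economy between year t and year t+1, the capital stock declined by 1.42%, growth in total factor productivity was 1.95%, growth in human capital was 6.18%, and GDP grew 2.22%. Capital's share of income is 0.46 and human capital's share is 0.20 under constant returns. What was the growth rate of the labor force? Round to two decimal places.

Labor's share = 1 − 0.46 − 0.2 = 0.34.
gY = gA + 0.46×(-1.42) + 0.2×6.18 + 0.34×g.
0.34×g = 2.22 − 1.95 − 0.5828 = -0.3128.
g = -0.3128 / 0.34 = -0.92%.

-0.92%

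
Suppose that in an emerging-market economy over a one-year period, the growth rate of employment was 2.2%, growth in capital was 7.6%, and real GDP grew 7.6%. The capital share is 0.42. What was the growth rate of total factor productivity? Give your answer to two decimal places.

Labor's share = 1 − 0.42 = 0.58.
Capital: 0.42 × 7.6 = 3.192 pp.
Employment: 0.58 × 2.2 = 1.276 pp.
TFP growth = 7.6 − 4.468 = 3.132%.

Total factor productivity growth was 3.13%.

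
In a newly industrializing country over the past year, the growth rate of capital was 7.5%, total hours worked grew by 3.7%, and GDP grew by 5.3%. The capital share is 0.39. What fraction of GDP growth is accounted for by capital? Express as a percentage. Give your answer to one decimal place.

Capital accounted for 55.2% of growth.

Capital contributed 0.39 × 7.5 = 2.925 pp.
Share of growth = 2.925 / 5.3 × 100 = 55.189%.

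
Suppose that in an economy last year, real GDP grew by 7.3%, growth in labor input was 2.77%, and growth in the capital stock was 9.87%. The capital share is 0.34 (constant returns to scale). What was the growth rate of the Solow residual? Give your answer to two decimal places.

Labor's share = 1 − 0.34 = 0.66.
The capital stock: 0.34 × 9.87 = 3.3558 pp.
Labor input: 0.66 × 2.77 = 1.8282 pp.
TFP growth = 7.3 − 5.184 = 2.116%.

2.12%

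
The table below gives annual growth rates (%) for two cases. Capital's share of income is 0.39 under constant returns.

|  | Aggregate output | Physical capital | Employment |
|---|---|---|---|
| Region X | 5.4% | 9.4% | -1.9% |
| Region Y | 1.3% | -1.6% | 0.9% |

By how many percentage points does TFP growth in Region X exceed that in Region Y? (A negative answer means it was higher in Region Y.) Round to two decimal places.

Labor's share = 1 − 0.39 = 0.61.
Region X: TFP = 5.4 − 3.666 + 1.159 = 2.893%.
Region Y: TFP = 1.3 + 0.624 − 0.549 = 1.375%.
Difference = 2.893 − (1.375) = 1.518 pp.

1.52 percentage points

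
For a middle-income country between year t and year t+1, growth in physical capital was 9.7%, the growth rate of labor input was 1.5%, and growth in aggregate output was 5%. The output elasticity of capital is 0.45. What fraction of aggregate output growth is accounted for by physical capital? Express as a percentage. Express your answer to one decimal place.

Physical capital contributed 0.45 × 9.7 = 4.365 pp.
Share of growth = 4.365 / 5 × 100 = 87.3%.

87.3%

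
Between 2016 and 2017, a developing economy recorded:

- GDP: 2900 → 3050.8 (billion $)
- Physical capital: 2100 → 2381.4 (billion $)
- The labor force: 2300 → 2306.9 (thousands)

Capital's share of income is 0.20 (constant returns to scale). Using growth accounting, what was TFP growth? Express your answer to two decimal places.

2.28%

GDP growth = (3050.8 − 2900) / 2900 = 5.2%.
Physical capital growth = (2381.4 − 2100) / 2100 = 13.4%.
The labor force growth = (2306.9 − 2300) / 2300 = 0.3%.
Labor's share = 1 − 0.2 = 0.8.
Physical capital: 0.2 × 13.4 = 2.68 pp.
The labor force: 0.8 × 0.3 = 0.24 pp.
TFP growth = 5.2 − 2.92 = 2.28%.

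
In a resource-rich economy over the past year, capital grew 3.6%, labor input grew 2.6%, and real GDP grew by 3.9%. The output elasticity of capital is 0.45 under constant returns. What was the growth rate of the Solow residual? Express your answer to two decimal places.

0.85%

Labor's share = 1 − 0.45 = 0.55.
Capital: 0.45 × 3.6 = 1.62 pp.
Labor input: 0.55 × 2.6 = 1.43 pp.
TFP growth = 3.9 − 3.05 = 0.85%.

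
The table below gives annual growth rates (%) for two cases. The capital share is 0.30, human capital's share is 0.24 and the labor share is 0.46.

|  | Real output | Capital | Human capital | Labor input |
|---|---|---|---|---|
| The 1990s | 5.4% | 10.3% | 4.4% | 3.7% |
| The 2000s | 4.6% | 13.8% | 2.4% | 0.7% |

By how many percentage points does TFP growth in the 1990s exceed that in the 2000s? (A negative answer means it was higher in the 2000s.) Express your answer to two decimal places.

Labor's share = 1 − 0.3 − 0.24 = 0.46.
The 1990s: TFP = 5.4 − 3.09 − 1.056 − 1.702 = -0.448%.
The 2000s: TFP = 4.6 − 4.14 − 0.576 − 0.322 = -0.438%.
Difference = -0.448 − (-0.438) = -0.01 pp.

-0.01 percentage points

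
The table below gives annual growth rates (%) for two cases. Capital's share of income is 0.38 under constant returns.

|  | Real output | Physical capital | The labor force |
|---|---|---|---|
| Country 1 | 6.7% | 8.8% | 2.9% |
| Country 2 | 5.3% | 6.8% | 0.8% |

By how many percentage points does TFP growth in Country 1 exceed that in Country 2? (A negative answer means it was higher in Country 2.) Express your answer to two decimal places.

-0.66 percentage points

Labor's share = 1 − 0.38 = 0.62.
Country 1: TFP = 6.7 − 3.344 − 1.798 = 1.558%.
Country 2: TFP = 5.3 − 2.584 − 0.496 = 2.22%.
Difference = 1.558 − (2.22) = -0.662 pp.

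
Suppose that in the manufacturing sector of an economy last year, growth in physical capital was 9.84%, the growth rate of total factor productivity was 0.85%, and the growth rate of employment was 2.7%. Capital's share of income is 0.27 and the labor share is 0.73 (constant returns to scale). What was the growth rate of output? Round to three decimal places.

Labor's share = 1 − 0.27 = 0.73.
Physical capital: 0.27 × 9.84 = 2.6568 pp.
Employment: 0.73 × 2.7 = 1.971 pp.
Output growth = 0.85 + 4.6278 = 5.4778%.

5.478%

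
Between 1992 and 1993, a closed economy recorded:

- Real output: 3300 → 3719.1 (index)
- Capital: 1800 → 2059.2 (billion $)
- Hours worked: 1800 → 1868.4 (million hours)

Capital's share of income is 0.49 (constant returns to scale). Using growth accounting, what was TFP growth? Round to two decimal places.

Real output growth = (3719.1 − 3300) / 3300 = 12.7%.
Capital growth = (2059.2 − 1800) / 1800 = 14.4%.
Hours worked growth = (1868.4 − 1800) / 1800 = 3.8%.
Labor's share = 1 − 0.49 = 0.51.
Capital: 0.49 × 14.4 = 7.056 pp.
Hours worked: 0.51 × 3.8 = 1.938 pp.
TFP growth = 12.7 − 8.994 = 3.706%.

TFP grew 3.71%.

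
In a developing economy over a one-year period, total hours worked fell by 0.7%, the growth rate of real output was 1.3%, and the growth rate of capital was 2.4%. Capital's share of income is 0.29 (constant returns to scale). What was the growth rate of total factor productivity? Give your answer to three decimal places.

Total factor productivity growth was 1.101%.

Labor's share = 1 − 0.29 = 0.71.
Capital: 0.29 × 2.4 = 0.696 pp.
Total hours worked: 0.71 × (-0.7) = -0.497 pp.
TFP growth = 1.3 − 0.199 = 1.101%.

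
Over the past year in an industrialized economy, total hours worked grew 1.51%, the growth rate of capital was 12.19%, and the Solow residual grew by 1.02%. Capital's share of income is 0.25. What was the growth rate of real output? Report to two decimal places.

5.20%

Labor's share = 1 − 0.25 = 0.75.
Capital: 0.25 × 12.19 = 3.0475 pp.
Total hours worked: 0.75 × 1.51 = 1.1325 pp.
Output growth = 1.02 + 4.18 = 5.2%.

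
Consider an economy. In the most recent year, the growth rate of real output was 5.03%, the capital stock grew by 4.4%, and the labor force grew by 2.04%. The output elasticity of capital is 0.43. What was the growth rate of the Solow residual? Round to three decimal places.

Labor's share = 1 − 0.43 = 0.57.
The capital stock: 0.43 × 4.4 = 1.892 pp.
The labor force: 0.57 × 2.04 = 1.1628 pp.
TFP growth = 5.03 − 3.0548 = 1.9752%.

The Solow residual grew 1.975%.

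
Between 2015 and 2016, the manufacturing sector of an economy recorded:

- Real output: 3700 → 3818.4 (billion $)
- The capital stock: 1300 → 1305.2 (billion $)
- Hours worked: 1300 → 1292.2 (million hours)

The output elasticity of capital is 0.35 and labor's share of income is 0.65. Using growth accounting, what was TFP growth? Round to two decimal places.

3.45%

Real output growth = (3818.4 − 3700) / 3700 = 3.2%.
The capital stock growth = (1305.2 − 1300) / 1300 = 0.4%.
Hours worked growth = (1292.2 − 1300) / 1300 = -0.6%.
Labor's share = 1 − 0.35 = 0.65.
The capital stock: 0.35 × 0.4 = 0.14 pp.
Hours worked: 0.65 × (-0.6) = -0.39 pp.
TFP growth = 3.2 + 0.25 = 3.45%.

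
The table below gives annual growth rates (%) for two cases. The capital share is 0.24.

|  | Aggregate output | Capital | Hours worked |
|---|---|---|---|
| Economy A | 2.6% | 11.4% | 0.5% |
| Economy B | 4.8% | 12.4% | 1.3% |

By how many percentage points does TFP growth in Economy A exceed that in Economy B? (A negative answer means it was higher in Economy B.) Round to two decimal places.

Labor's share = 1 − 0.24 = 0.76.
Economy A: TFP = 2.6 − 2.736 − 0.38 = -0.516%.
Economy B: TFP = 4.8 − 2.976 − 0.988 = 0.836%.
Difference = -0.516 − (0.836) = -1.352 pp.

-1.35 percentage points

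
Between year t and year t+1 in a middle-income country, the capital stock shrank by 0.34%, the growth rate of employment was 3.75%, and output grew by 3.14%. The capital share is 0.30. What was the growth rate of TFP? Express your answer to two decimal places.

0.62%

Labor's share = 1 − 0.3 = 0.7.
The capital stock: 0.3 × (-0.34) = -0.102 pp.
Employment: 0.7 × 3.75 = 2.625 pp.
TFP growth = 3.14 − 2.523 = 0.617%.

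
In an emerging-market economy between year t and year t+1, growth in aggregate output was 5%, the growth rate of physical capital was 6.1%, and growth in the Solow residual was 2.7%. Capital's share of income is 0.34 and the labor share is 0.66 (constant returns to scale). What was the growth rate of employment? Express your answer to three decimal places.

Labor's share = 1 − 0.34 = 0.66.
gY = gA + 0.34×6.1 + 0.66×g.
0.66×g = 5 − 2.7 − 2.074 = 0.226.
g = 0.226 / 0.66 = 0.34242%.

Employment grew 0.342%.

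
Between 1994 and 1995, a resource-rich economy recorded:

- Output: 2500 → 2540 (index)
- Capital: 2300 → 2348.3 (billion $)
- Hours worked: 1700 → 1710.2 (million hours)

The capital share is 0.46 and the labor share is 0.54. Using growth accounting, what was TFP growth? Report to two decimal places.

0.31%

Output growth = (2540 − 2500) / 2500 = 1.6%.
Capital growth = (2348.3 − 2300) / 2300 = 2.1%.
Hours worked growth = (1710.2 − 1700) / 1700 = 0.6%.
Labor's share = 1 − 0.46 = 0.54.
Capital: 0.46 × 2.1 = 0.966 pp.
Hours worked: 0.54 × 0.6 = 0.324 pp.
TFP growth = 1.6 − 1.29 = 0.31%.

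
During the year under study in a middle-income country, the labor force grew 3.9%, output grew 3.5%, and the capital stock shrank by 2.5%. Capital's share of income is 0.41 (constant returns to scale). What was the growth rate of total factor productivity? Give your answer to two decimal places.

2.22%

Labor's share = 1 − 0.41 = 0.59.
The capital stock: 0.41 × (-2.5) = -1.025 pp.
The labor force: 0.59 × 3.9 = 2.301 pp.
TFP growth = 3.5 − 1.276 = 2.224%.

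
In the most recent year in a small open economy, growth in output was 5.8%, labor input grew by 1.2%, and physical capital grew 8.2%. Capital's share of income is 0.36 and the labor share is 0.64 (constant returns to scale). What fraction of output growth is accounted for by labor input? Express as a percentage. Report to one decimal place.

13.2%

Labor's share = 1 − 0.36 = 0.64.
Labor input contributed 0.64 × 1.2 = 0.768 pp.
Share of growth = 0.768 / 5.8 × 100 = 13.241%.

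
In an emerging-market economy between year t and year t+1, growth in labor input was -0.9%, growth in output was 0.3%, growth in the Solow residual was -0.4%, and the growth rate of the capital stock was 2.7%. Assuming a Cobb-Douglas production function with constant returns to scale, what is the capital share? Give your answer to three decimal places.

gY = gA + α·gK + (1−α)·gL, so gY − gA − gL = α(gK − gL).
0.3 + 0.4 + 0.9 = α × (2.7 − (-0.9)).
1.6 = 3.6 α, so α = 0.44444.

The capital share is 0.444.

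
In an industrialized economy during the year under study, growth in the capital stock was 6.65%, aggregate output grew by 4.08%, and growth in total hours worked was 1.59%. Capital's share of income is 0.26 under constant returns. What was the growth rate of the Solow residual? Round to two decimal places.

Labor's share = 1 − 0.26 = 0.74.
The capital stock: 0.26 × 6.65 = 1.729 pp.
Total hours worked: 0.74 × 1.59 = 1.1766 pp.
TFP growth = 4.08 − 2.9056 = 1.1744%.

1.17%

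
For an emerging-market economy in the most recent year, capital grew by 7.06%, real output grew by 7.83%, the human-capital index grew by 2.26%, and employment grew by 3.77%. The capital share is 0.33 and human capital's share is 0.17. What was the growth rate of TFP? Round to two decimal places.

Labor's share = 1 − 0.33 − 0.17 = 0.5.
Capital: 0.33 × 7.06 = 2.3298 pp.
The human-capital index: 0.17 × 2.26 = 0.3842 pp.
Employment: 0.5 × 3.77 = 1.885 pp.
TFP growth = 7.83 − 4.599 = 3.231%.

3.23%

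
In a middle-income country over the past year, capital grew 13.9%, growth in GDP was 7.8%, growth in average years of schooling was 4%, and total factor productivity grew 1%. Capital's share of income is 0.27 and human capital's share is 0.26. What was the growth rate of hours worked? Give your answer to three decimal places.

Labor's share = 1 − 0.27 − 0.26 = 0.47.
gY = gA + 0.27×13.9 + 0.26×4 + 0.47×g.
0.47×g = 7.8 − 1 − 4.793 = 2.007.
g = 2.007 / 0.47 = 4.27021%.

4.270%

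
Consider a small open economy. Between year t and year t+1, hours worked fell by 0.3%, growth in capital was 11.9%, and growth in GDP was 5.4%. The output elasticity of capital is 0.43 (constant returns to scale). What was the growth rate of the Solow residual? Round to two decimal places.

The Solow residual grew 0.45%.

Labor's share = 1 − 0.43 = 0.57.
Capital: 0.43 × 11.9 = 5.117 pp.
Hours worked: 0.57 × (-0.3) = -0.171 pp.
TFP growth = 5.4 − 4.946 = 0.454%.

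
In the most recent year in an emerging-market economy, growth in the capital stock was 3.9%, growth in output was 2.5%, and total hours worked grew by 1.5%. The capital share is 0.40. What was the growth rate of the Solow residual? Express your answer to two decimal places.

Labor's share = 1 − 0.4 = 0.6.
The capital stock: 0.4 × 3.9 = 1.56 pp.
Total hours worked: 0.6 × 1.5 = 0.9 pp.
TFP growth = 2.5 − 2.46 = 0.04%.

The Solow residual grew 0.04%.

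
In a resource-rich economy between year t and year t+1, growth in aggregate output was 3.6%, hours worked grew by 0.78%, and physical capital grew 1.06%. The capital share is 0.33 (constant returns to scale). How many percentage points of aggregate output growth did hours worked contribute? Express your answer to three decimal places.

Labor's share = 1 − 0.33 = 0.67.
Contribution = share × growth = 0.67 × 0.78 = 0.5226 pp.

0.523 pp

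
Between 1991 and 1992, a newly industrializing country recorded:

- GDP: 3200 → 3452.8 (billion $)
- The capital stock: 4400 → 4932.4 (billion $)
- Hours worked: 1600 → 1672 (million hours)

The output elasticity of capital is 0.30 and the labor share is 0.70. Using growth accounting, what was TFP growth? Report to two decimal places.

GDP growth = (3452.8 − 3200) / 3200 = 7.9%.
The capital stock growth = (4932.4 − 4400) / 4400 = 12.1%.
Hours worked growth = (1672 − 1600) / 1600 = 4.5%.
Labor's share = 1 − 0.3 = 0.7.
The capital stock: 0.3 × 12.1 = 3.63 pp.
Hours worked: 0.7 × 4.5 = 3.15 pp.
TFP growth = 7.9 − 6.78 = 1.12%.

TFP growth was 1.12%.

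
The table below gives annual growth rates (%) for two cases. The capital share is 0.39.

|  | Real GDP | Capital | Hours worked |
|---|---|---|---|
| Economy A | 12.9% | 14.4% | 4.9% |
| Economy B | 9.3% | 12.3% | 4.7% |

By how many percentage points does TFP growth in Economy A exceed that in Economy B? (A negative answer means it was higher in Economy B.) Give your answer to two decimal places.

2.66 percentage points

Labor's share = 1 − 0.39 = 0.61.
Economy A: TFP = 12.9 − 5.616 − 2.989 = 4.295%.
Economy B: TFP = 9.3 − 4.797 − 2.867 = 1.636%.
Difference = 4.295 − (1.636) = 2.659 pp.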